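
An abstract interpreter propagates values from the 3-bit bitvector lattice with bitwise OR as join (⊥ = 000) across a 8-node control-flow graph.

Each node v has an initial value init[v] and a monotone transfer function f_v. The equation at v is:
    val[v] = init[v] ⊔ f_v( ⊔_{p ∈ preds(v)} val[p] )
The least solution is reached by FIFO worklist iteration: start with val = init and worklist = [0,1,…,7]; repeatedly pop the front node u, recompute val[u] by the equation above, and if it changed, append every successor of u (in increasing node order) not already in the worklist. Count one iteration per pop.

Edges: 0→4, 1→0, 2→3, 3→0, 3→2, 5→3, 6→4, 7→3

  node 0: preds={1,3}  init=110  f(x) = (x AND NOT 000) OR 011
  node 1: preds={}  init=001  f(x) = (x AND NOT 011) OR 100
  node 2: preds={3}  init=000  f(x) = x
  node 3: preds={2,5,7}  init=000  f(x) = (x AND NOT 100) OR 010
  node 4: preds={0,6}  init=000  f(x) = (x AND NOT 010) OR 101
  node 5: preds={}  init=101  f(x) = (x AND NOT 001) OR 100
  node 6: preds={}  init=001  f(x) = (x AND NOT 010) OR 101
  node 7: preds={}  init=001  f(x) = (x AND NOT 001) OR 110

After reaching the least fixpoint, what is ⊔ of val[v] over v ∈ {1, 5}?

101

Worklist (12 pops):
  #1 pop 0: in=001 → 111 (was 110); enqueue []
  #2 pop 1: in=000 → 101 (was 001); enqueue [0]
  #3 pop 2: in=000 → 000 (no change)
  #4 pop 3: in=101 → 011 (was 000); enqueue [2]
  #5 pop 4: in=111 → 101 (was 000); enqueue []
  #6 pop 5: in=000 → 101 (no change)
  #7 pop 6: in=000 → 101 (was 001); enqueue [4]
  #8 pop 7: in=000 → 111 (was 001); enqueue [3]
  #9 pop 0: in=111 → 111 (no change)
  #10 pop 2: in=011 → 011 (was 000); enqueue []
  #11 pop 4: in=111 → 101 (no change)
  #12 pop 3: in=111 → 011 (no change)

Fixpoint:
  val[0] = 111
  val[1] = 101
  val[2] = 011
  val[3] = 011
  val[4] = 101
  val[5] = 101
  val[6] = 101
  val[7] = 111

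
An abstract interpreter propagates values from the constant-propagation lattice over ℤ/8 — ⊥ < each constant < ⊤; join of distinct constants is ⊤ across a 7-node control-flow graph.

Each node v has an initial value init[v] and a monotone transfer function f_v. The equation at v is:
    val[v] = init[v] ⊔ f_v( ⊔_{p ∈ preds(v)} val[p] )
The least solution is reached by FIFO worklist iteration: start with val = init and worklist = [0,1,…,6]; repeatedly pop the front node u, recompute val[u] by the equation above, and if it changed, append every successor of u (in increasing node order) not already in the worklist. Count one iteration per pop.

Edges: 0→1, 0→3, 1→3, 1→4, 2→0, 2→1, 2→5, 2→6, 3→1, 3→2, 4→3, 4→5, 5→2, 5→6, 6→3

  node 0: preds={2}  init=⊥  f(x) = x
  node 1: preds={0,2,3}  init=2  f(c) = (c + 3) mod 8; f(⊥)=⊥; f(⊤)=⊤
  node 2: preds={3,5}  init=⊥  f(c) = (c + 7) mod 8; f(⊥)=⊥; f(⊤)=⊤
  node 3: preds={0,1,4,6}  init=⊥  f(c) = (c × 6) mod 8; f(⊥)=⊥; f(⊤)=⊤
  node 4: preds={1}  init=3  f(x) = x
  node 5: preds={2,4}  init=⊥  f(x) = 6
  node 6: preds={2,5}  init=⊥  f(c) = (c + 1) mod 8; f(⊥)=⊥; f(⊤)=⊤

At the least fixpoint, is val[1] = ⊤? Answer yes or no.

Trace (16 dequeues):
  [1] u=0 | in ⊥ | out ⊥ | ==
  [2] u=1 | in ⊥ | out 2 | ==
  [3] u=2 | in ⊥ | out ⊥ | ==
  [4] u=3 | in ⊤ | out ⊤ | prev ⊥ | push {1,2}
  [5] u=4 | in 2 | out ⊤ | prev 3 | push {3}
  [6] u=5 | in ⊤ | out 6 | prev ⊥ | push {}
  [7] u=6 | in 6 | out 7 | prev ⊥ | push {}
  [8] u=1 | in ⊤ | out ⊤ | prev 2 | push {4}
  [9] u=2 | in ⊤ | out ⊤ | prev ⊥ | push {0,1,5,6}
  [10] u=3 | in ⊤ | out ⊤ | ==
  [11] u=4 | in ⊤ | out ⊤ | ==
  [12] u=0 | in ⊤ | out ⊤ | prev ⊥ | push {3}
  [13] u=1 | in ⊤ | out ⊤ | ==
  [14] u=5 | in ⊤ | out 6 | ==
  [15] u=6 | in ⊤ | out ⊤ | prev 7 | push {}
  [16] u=3 | in ⊤ | out ⊤ | ==

Converged values:
  [0] ⊤
  [1] ⊤
  [2] ⊤
  [3] ⊤
  [4] ⊤
  [5] 6
  [6] ⊤

yes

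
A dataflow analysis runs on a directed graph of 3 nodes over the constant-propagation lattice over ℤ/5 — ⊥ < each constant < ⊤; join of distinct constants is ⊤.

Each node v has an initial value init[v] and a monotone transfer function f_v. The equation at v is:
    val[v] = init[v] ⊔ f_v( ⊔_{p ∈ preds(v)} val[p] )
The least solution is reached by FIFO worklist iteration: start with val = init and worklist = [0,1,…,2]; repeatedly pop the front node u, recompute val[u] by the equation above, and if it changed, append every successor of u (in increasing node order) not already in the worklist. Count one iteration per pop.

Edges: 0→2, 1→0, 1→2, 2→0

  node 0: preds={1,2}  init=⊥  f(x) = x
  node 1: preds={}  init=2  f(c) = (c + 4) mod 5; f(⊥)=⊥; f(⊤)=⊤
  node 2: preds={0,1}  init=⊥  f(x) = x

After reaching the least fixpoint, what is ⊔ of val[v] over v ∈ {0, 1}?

Iteration log — 4 steps:
  step 1. node 0  ⊔preds=2  new=2  old=⊥  +wl: 
  step 2. node 1  ⊔preds=⊥  new=2  stable
  step 3. node 2  ⊔preds=2  new=2  old=⊥  +wl: 0
  step 4. node 0  ⊔preds=2  new=2  stable

Least fixpoint reached:
  node 0: 2
  node 1: 2
  node 2: 2

2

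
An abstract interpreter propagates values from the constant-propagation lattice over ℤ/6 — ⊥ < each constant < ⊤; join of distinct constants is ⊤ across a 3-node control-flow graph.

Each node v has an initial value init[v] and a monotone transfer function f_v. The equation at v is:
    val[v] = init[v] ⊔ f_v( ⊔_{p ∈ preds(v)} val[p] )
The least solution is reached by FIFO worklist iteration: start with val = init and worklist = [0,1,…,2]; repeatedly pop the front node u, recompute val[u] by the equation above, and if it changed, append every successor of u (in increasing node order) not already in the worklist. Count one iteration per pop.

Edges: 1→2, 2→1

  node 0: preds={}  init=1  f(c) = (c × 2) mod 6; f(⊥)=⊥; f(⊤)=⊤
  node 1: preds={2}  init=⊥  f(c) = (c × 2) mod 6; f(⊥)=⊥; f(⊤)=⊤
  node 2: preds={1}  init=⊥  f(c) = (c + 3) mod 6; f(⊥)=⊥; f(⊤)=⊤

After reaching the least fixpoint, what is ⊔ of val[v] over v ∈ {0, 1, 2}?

Trace (3 dequeues):
  [1] u=0 | in ⊥ | out 1 | ==
  [2] u=1 | in ⊥ | out ⊥ | ==
  [3] u=2 | in ⊥ | out ⊥ | ==

Converged values:
  [0] 1
  [1] ⊥
  [2] ⊥

1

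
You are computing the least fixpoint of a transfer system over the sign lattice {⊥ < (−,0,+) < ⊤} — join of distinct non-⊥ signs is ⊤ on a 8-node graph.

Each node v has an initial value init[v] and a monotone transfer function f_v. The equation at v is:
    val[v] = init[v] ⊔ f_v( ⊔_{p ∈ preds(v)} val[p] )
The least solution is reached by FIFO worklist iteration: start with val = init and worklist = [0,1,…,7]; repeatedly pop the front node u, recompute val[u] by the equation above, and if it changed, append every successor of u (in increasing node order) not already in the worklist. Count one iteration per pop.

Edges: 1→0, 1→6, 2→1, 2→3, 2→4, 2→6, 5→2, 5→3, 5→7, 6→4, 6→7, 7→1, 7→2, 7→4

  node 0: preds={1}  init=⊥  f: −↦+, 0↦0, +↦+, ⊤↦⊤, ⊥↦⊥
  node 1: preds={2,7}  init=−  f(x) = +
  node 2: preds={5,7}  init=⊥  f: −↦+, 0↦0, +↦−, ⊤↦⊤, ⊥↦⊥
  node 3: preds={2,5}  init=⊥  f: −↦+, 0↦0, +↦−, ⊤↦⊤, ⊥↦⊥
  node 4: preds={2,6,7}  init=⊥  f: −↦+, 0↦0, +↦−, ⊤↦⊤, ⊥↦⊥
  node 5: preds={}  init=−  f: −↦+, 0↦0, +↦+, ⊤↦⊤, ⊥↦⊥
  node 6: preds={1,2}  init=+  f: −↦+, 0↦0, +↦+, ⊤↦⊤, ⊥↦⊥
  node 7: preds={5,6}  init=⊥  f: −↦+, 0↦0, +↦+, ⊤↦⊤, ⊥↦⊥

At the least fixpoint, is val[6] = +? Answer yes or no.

Iteration log — 16 steps:
  step 1. node 0  ⊔preds=−  new=+  old=⊥  +wl: 
  step 2. node 1  ⊔preds=⊥  new=⊤  old=−  +wl: 0
  step 3. node 2  ⊔preds=−  new=+  old=⊥  +wl: 1
  step 4. node 3  ⊔preds=⊤  new=⊤  old=⊥  +wl: 
  step 5. node 4  ⊔preds=+  new=−  old=⊥  +wl: 
  step 6. node 5  ⊔preds=⊥  new=−  stable
  step 7. node 6  ⊔preds=⊤  new=⊤  old=+  +wl: 4
  step 8. node 7  ⊔preds=⊤  new=⊤  old=⊥  +wl: 2
  step 9. node 0  ⊔preds=⊤  new=⊤  old=+  +wl: 
  step 10. node 1  ⊔preds=⊤  new=⊤  stable
  step 11. node 4  ⊔preds=⊤  new=⊤  old=−  +wl: 
  step 12. node 2  ⊔preds=⊤  new=⊤  old=+  +wl: 1,3,4,6
  step 13. node 1  ⊔preds=⊤  new=⊤  stable
  step 14. node 3  ⊔preds=⊤  new=⊤  stable
  step 15. node 4  ⊔preds=⊤  new=⊤  stable
  step 16. node 6  ⊔preds=⊤  new=⊤  stable

Least fixpoint reached:
  node 0: ⊤
  node 1: ⊤
  node 2: ⊤
  node 3: ⊤
  node 4: ⊤
  node 5: −
  node 6: ⊤
  node 7: ⊤

no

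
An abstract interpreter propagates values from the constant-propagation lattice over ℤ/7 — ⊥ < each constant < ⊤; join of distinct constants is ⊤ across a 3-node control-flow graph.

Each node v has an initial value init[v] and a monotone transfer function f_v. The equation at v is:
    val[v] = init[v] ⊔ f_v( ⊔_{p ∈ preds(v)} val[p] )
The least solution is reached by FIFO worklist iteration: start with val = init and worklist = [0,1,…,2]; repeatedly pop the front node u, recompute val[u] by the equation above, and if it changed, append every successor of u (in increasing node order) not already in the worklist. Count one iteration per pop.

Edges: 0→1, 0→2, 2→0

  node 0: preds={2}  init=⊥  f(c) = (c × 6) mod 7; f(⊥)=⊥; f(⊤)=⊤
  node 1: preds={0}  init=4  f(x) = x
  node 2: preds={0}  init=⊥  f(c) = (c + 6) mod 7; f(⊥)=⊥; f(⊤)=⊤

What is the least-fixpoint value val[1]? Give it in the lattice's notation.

4

Worklist (3 pops):
  #1 pop 0: in=⊥ → ⊥ (no change)
  #2 pop 1: in=⊥ → 4 (no change)
  #3 pop 2: in=⊥ → ⊥ (no change)

Fixpoint:
  val[0] = ⊥
  val[1] = 4
  val[2] = ⊥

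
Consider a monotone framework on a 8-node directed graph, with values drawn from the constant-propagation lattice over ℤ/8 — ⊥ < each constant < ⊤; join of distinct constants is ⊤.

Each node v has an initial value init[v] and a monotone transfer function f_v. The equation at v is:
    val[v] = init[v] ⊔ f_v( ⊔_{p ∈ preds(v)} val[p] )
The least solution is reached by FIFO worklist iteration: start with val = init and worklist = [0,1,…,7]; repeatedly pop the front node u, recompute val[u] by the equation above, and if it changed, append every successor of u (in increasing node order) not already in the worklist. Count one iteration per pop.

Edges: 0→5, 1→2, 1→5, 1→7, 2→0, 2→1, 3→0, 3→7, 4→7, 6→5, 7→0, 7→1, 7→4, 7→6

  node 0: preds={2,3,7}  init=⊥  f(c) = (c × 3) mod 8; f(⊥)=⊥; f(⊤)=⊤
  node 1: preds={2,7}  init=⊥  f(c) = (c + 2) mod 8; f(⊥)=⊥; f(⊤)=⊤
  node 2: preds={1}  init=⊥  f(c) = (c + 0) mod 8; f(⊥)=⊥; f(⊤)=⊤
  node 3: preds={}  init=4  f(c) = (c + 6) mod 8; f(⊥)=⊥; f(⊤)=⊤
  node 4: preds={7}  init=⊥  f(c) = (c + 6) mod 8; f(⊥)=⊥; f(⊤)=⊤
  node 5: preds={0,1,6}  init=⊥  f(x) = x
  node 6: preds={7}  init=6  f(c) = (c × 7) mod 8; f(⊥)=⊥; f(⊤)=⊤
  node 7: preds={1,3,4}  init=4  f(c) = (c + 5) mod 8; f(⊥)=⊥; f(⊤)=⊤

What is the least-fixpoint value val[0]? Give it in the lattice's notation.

⊤

Worklist (17 pops):
  #1 pop 0: in=4 → 4 (was ⊥); enqueue []
  #2 pop 1: in=4 → 6 (was ⊥); enqueue []
  #3 pop 2: in=6 → 6 (was ⊥); enqueue [0,1]
  #4 pop 3: in=⊥ → 4 (no change)
  #5 pop 4: in=4 → 2 (was ⊥); enqueue []
  #6 pop 5: in=⊤ → ⊤ (was ⊥); enqueue []
  #7 pop 6: in=4 → ⊤ (was 6); enqueue [5]
  #8 pop 7: in=⊤ → ⊤ (was 4); enqueue [4,6]
  #9 pop 0: in=⊤ → ⊤ (was 4); enqueue []
  #10 pop 1: in=⊤ → ⊤ (was 6); enqueue [2,7]
  #11 pop 5: in=⊤ → ⊤ (no change)
  #12 pop 4: in=⊤ → ⊤ (was 2); enqueue []
  #13 pop 6: in=⊤ → ⊤ (no change)
  #14 pop 2: in=⊤ → ⊤ (was 6); enqueue [0,1]
  #15 pop 7: in=⊤ → ⊤ (no change)
  #16 pop 0: in=⊤ → ⊤ (no change)
  #17 pop 1: in=⊤ → ⊤ (no change)

Fixpoint:
  val[0] = ⊤
  val[1] = ⊤
  val[2] = ⊤
  val[3] = 4
  val[4] = ⊤
  val[5] = ⊤
  val[6] = ⊤
  val[7] = ⊤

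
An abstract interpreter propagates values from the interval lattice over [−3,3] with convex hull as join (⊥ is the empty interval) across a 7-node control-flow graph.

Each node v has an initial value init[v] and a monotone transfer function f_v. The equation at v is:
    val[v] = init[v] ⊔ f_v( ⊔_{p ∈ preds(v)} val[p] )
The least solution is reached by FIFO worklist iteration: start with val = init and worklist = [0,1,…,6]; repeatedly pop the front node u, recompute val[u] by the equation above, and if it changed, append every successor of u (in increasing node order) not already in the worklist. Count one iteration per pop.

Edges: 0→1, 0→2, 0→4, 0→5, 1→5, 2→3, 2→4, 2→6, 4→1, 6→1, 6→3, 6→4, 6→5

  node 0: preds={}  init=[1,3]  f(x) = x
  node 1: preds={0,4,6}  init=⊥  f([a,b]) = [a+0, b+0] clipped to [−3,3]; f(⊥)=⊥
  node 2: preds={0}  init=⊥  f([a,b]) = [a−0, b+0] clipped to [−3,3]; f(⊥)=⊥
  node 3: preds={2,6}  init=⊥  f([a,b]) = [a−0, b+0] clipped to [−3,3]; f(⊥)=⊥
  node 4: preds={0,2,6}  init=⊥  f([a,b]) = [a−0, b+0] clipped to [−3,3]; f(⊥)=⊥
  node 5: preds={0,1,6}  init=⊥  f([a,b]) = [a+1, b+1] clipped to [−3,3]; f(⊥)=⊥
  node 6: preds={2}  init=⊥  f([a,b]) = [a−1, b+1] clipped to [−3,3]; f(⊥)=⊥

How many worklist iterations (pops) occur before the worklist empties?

Iteration log — 12 steps:
  step 1. node 0  ⊔preds=⊥  new=[1,3]  stable
  step 2. node 1  ⊔preds=[1,3]  new=[1,3]  old=⊥  +wl: 
  step 3. node 2  ⊔preds=[1,3]  new=[1,3]  old=⊥  +wl: 
  step 4. node 3  ⊔preds=[1,3]  new=[1,3]  old=⊥  +wl: 
  step 5. node 4  ⊔preds=[1,3]  new=[1,3]  old=⊥  +wl: 1
  step 6. node 5  ⊔preds=[1,3]  new=[2,3]  old=⊥  +wl: 
  step 7. node 6  ⊔preds=[1,3]  new=[0,3]  old=⊥  +wl: 3,4,5
  step 8. node 1  ⊔preds=[0,3]  new=[0,3]  old=[1,3]  +wl: 
  step 9. node 3  ⊔preds=[0,3]  new=[0,3]  old=[1,3]  +wl: 
  step 10. node 4  ⊔preds=[0,3]  new=[0,3]  old=[1,3]  +wl: 1
  step 11. node 5  ⊔preds=[0,3]  new=[1,3]  old=[2,3]  +wl: 
  step 12. node 1  ⊔preds=[0,3]  new=[0,3]  stable

Least fixpoint reached:
  node 0: [1,3]
  node 1: [0,3]
  node 2: [1,3]
  node 3: [0,3]
  node 4: [0,3]
  node 5: [1,3]
  node 6: [0,3]

12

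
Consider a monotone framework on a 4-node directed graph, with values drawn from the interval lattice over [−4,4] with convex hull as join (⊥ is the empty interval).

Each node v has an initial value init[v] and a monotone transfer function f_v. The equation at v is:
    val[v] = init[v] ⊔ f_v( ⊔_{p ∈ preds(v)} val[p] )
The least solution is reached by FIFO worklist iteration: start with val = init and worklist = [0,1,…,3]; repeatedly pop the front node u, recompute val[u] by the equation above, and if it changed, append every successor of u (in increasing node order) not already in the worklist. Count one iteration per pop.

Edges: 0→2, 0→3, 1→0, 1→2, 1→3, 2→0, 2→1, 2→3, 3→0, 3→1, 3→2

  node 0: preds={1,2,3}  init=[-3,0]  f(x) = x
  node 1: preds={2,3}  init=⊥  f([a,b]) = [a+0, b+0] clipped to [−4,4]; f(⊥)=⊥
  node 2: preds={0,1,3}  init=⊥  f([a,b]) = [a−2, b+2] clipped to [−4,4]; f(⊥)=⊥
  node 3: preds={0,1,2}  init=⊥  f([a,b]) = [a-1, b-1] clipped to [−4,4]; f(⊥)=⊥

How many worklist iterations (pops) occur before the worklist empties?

Worklist (13 pops):
  #1 pop 0: in=⊥ → [-3,0] (no change)
  #2 pop 1: in=⊥ → ⊥ (no change)
  #3 pop 2: in=[-3,0] → [-4,2] (was ⊥); enqueue [0,1]
  #4 pop 3: in=[-4,2] → [-4,1] (was ⊥); enqueue [2]
  #5 pop 0: in=[-4,2] → [-4,2] (was [-3,0]); enqueue [3]
  #6 pop 1: in=[-4,2] → [-4,2] (was ⊥); enqueue [0]
  #7 pop 2: in=[-4,2] → [-4,4] (was [-4,2]); enqueue [1]
  #8 pop 3: in=[-4,4] → [-4,3] (was [-4,1]); enqueue [2]
  #9 pop 0: in=[-4,4] → [-4,4] (was [-4,2]); enqueue [3]
  #10 pop 1: in=[-4,4] → [-4,4] (was [-4,2]); enqueue [0]
  #11 pop 2: in=[-4,4] → [-4,4] (no change)
  #12 pop 3: in=[-4,4] → [-4,3] (no change)
  #13 pop 0: in=[-4,4] → [-4,4] (no change)

Fixpoint:
  val[0] = [-4,4]
  val[1] = [-4,4]
  val[2] = [-4,4]
  val[3] = [-4,3]

13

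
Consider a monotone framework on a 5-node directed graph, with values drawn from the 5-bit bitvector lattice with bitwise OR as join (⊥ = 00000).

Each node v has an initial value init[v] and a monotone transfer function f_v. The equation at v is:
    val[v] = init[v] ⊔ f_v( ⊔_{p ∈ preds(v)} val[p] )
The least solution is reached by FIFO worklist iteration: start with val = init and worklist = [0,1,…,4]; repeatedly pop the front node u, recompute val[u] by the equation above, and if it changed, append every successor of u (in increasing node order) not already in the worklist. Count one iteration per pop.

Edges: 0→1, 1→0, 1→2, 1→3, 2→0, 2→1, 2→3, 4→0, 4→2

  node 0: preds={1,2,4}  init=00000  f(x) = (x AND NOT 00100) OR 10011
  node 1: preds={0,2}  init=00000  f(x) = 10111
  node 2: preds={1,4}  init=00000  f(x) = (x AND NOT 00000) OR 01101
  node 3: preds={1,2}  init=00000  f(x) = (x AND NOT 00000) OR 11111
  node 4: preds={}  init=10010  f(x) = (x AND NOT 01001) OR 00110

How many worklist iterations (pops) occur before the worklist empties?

8

Iteration log — 8 steps:
  step 1. node 0  ⊔preds=10010  new=10011  old=00000  +wl: 
  step 2. node 1  ⊔preds=10011  new=10111  old=00000  +wl: 0
  step 3. node 2  ⊔preds=10111  new=11111  old=00000  +wl: 1
  step 4. node 3  ⊔preds=11111  new=11111  old=00000  +wl: 
  step 5. node 4  ⊔preds=00000  new=10110  old=10010  +wl: 2
  step 6. node 0  ⊔preds=11111  new=11011  old=10011  +wl: 
  step 7. node 1  ⊔preds=11111  new=10111  stable
  step 8. node 2  ⊔preds=10111  new=11111  stable

Least fixpoint reached:
  node 0: 11011
  node 1: 10111
  node 2: 11111
  node 3: 11111
  node 4: 10110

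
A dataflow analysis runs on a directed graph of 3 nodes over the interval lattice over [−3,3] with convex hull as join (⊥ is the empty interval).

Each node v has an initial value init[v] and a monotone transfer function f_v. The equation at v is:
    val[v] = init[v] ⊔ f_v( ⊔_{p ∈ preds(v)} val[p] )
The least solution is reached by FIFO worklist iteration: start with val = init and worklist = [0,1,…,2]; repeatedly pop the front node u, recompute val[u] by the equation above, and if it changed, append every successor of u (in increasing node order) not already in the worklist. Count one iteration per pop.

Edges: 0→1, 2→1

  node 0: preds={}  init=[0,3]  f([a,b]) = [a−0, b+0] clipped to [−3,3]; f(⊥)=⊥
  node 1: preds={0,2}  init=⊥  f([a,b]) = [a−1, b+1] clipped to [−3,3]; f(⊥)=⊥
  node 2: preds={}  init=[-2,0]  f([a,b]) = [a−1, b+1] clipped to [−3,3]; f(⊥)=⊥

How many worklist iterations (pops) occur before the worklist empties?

Iteration log — 3 steps:
  step 1. node 0  ⊔preds=⊥  new=[0,3]  stable
  step 2. node 1  ⊔preds=[-2,3]  new=[-3,3]  old=⊥  +wl: 
  step 3. node 2  ⊔preds=⊥  new=[-2,0]  stable

Least fixpoint reached:
  node 0: [0,3]
  node 1: [-3,3]
  node 2: [-2,0]

3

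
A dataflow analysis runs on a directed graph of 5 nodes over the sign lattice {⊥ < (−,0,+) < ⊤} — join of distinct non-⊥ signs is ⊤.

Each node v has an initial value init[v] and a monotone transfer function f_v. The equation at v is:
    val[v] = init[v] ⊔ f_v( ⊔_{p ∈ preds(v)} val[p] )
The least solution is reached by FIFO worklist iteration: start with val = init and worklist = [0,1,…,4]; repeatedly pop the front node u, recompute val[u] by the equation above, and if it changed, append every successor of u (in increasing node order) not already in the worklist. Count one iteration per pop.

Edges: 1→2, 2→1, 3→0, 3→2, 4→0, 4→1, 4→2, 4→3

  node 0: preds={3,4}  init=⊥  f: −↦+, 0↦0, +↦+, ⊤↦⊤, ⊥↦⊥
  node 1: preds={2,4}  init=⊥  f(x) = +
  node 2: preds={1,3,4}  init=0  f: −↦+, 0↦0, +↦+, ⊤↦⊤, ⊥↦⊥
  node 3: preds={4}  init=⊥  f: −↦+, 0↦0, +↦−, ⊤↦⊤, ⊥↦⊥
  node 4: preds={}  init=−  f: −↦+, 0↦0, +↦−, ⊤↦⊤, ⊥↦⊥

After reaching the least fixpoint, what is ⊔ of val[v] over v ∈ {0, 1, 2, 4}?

⊤

Worklist (8 pops):
  #1 pop 0: in=− → + (was ⊥); enqueue []
  #2 pop 1: in=⊤ → + (was ⊥); enqueue []
  #3 pop 2: in=⊤ → ⊤ (was 0); enqueue [1]
  #4 pop 3: in=− → + (was ⊥); enqueue [0,2]
  #5 pop 4: in=⊥ → − (no change)
  #6 pop 1: in=⊤ → + (no change)
  #7 pop 0: in=⊤ → ⊤ (was +); enqueue []
  #8 pop 2: in=⊤ → ⊤ (no change)

Fixpoint:
  val[0] = ⊤
  val[1] = +
  val[2] = ⊤
  val[3] = +
  val[4] = −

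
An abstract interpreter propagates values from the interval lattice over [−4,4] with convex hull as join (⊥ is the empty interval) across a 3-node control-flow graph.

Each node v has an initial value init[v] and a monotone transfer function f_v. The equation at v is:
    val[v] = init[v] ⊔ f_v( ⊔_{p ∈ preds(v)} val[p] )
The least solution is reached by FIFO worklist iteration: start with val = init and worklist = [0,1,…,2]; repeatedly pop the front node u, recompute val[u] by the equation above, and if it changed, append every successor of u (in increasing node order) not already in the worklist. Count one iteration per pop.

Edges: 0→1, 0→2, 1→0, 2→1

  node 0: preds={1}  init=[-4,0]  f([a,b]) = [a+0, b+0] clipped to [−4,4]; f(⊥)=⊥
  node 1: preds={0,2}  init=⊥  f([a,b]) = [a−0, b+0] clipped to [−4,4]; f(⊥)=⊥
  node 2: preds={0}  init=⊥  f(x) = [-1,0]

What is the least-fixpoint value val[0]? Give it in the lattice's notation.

[-4,0]

Iteration log — 5 steps:
  step 1. node 0  ⊔preds=⊥  new=[-4,0]  stable
  step 2. node 1  ⊔preds=[-4,0]  new=[-4,0]  old=⊥  +wl: 0
  step 3. node 2  ⊔preds=[-4,0]  new=[-1,0]  old=⊥  +wl: 1
  step 4. node 0  ⊔preds=[-4,0]  new=[-4,0]  stable
  step 5. node 1  ⊔preds=[-4,0]  new=[-4,0]  stable

Least fixpoint reached:
  node 0: [-4,0]
  node 1: [-4,0]
  node 2: [-1,0]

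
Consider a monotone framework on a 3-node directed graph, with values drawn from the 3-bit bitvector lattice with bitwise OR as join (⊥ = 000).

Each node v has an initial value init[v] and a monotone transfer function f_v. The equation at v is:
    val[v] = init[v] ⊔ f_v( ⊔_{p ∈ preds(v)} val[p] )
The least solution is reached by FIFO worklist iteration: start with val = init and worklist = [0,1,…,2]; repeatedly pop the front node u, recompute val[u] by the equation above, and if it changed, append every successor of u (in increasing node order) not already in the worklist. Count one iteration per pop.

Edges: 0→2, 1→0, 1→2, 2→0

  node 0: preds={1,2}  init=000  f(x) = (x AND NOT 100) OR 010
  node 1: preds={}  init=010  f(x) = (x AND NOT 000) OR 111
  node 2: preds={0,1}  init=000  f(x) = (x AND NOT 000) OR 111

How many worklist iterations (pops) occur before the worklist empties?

5

Iteration log — 5 steps:
  step 1. node 0  ⊔preds=010  new=010  old=000  +wl: 
  step 2. node 1  ⊔preds=000  new=111  old=010  +wl: 0
  step 3. node 2  ⊔preds=111  new=111  old=000  +wl: 
  step 4. node 0  ⊔preds=111  new=011  old=010  +wl: 2
  step 5. node 2  ⊔preds=111  new=111  stable

Least fixpoint reached:
  node 0: 011
  node 1: 111
  node 2: 111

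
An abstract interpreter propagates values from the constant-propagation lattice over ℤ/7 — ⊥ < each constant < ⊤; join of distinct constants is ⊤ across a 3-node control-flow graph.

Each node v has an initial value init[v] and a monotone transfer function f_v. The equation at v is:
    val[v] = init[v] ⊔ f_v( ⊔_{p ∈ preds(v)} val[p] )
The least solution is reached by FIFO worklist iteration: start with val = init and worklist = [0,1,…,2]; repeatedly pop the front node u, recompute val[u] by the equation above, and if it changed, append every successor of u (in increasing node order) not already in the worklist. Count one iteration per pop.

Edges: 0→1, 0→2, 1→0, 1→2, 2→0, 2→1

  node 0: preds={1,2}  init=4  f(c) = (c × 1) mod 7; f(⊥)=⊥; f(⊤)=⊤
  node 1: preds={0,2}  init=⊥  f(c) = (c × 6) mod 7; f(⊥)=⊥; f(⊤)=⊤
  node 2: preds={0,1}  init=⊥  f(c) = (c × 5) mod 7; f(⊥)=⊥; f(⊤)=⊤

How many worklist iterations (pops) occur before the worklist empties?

Worklist (7 pops):
  #1 pop 0: in=⊥ → 4 (no change)
  #2 pop 1: in=4 → 3 (was ⊥); enqueue [0]
  #3 pop 2: in=⊤ → ⊤ (was ⊥); enqueue [1]
  #4 pop 0: in=⊤ → ⊤ (was 4); enqueue [2]
  #5 pop 1: in=⊤ → ⊤ (was 3); enqueue [0]
  #6 pop 2: in=⊤ → ⊤ (no change)
  #7 pop 0: in=⊤ → ⊤ (no change)

Fixpoint:
  val[0] = ⊤
  val[1] = ⊤
  val[2] = ⊤

7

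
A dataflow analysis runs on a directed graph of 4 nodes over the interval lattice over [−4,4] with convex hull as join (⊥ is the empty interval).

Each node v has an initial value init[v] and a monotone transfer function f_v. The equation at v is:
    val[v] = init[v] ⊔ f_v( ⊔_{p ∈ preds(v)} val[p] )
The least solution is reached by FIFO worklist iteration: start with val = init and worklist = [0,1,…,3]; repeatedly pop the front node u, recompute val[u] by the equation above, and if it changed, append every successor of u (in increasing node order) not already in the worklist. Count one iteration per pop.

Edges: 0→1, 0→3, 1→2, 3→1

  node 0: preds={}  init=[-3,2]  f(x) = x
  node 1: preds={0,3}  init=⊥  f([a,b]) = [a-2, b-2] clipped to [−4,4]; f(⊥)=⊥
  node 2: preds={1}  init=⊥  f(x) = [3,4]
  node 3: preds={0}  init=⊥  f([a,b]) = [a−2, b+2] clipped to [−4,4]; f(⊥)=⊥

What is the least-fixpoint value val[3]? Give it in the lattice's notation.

[-4,4]

Trace (6 dequeues):
  [1] u=0 | in ⊥ | out [-3,2] | ==
  [2] u=1 | in [-3,2] | out [-4,0] | prev ⊥ | push {}
  [3] u=2 | in [-4,0] | out [3,4] | prev ⊥ | push {}
  [4] u=3 | in [-3,2] | out [-4,4] | prev ⊥ | push {1}
  [5] u=1 | in [-4,4] | out [-4,2] | prev [-4,0] | push {2}
  [6] u=2 | in [-4,2] | out [3,4] | ==

Converged values:
  [0] [-3,2]
  [1] [-4,2]
  [2] [3,4]
  [3] [-4,4]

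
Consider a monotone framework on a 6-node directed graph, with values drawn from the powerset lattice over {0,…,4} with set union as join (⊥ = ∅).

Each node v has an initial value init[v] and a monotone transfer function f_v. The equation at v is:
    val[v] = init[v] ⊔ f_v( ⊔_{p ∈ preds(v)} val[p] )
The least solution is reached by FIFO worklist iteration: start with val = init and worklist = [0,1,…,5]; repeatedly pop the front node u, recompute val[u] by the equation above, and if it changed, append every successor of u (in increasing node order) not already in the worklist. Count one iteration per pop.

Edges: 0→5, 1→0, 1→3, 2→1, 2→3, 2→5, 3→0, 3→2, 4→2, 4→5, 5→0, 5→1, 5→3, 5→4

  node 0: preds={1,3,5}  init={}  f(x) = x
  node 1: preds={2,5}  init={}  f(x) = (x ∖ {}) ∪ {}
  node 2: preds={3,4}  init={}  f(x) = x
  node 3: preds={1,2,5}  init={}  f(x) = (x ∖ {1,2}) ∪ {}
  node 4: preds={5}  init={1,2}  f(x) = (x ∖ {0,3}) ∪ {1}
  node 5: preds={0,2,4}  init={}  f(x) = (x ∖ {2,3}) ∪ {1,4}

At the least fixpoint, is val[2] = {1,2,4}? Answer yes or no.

Worklist (16 pops):
  #1 pop 0: in={} → {} (no change)
  #2 pop 1: in={} → {} (no change)
  #3 pop 2: in={1,2} → {1,2} (was {}); enqueue [1]
  #4 pop 3: in={1,2} → {} (no change)
  #5 pop 4: in={} → {1,2} (no change)
  #6 pop 5: in={1,2} → {1,4} (was {}); enqueue [0,3,4]
  #7 pop 1: in={1,2,4} → {1,2,4} (was {}); enqueue []
  #8 pop 0: in={1,2,4} → {1,2,4} (was {}); enqueue [5]
  #9 pop 3: in={1,2,4} → {4} (was {}); enqueue [0,2]
  #10 pop 4: in={1,4} → {1,2,4} (was {1,2}); enqueue []
  #11 pop 5: in={1,2,4} → {1,4} (no change)
  #12 pop 0: in={1,2,4} → {1,2,4} (no change)
  #13 pop 2: in={1,2,4} → {1,2,4} (was {1,2}); enqueue [1,3,5]
  #14 pop 1: in={1,2,4} → {1,2,4} (no change)
  #15 pop 3: in={1,2,4} → {4} (no change)
  #16 pop 5: in={1,2,4} → {1,4} (no change)

Fixpoint:
  val[0] = {1,2,4}
  val[1] = {1,2,4}
  val[2] = {1,2,4}
  val[3] = {4}
  val[4] = {1,2,4}
  val[5] = {1,4}

yes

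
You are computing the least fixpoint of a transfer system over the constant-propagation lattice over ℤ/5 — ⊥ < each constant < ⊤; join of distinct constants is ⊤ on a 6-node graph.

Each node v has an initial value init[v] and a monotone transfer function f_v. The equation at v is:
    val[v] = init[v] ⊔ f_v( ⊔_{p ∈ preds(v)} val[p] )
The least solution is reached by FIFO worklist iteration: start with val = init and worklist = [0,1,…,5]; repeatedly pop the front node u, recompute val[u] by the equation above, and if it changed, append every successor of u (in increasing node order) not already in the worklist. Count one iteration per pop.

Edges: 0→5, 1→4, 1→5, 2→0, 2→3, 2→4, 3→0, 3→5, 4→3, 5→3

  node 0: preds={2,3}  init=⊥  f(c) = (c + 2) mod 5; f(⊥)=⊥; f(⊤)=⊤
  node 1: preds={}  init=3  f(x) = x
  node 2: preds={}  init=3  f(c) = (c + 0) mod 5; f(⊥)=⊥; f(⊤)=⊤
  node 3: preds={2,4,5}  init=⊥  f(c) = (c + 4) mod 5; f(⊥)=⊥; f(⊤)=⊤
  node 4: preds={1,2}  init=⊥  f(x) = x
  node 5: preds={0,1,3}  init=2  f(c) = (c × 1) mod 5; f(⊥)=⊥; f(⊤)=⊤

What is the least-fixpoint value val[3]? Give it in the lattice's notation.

Iteration log — 9 steps:
  step 1. node 0  ⊔preds=3  new=0  old=⊥  +wl: 
  step 2. node 1  ⊔preds=⊥  new=3  stable
  step 3. node 2  ⊔preds=⊥  new=3  stable
  step 4. node 3  ⊔preds=⊤  new=⊤  old=⊥  +wl: 0
  step 5. node 4  ⊔preds=3  new=3  old=⊥  +wl: 3
  step 6. node 5  ⊔preds=⊤  new=⊤  old=2  +wl: 
  step 7. node 0  ⊔preds=⊤  new=⊤  old=0  +wl: 5
  step 8. node 3  ⊔preds=⊤  new=⊤  stable
  step 9. node 5  ⊔preds=⊤  new=⊤  stable

Least fixpoint reached:
  node 0: ⊤
  node 1: 3
  node 2: 3
  node 3: ⊤
  node 4: 3
  node 5: ⊤

⊤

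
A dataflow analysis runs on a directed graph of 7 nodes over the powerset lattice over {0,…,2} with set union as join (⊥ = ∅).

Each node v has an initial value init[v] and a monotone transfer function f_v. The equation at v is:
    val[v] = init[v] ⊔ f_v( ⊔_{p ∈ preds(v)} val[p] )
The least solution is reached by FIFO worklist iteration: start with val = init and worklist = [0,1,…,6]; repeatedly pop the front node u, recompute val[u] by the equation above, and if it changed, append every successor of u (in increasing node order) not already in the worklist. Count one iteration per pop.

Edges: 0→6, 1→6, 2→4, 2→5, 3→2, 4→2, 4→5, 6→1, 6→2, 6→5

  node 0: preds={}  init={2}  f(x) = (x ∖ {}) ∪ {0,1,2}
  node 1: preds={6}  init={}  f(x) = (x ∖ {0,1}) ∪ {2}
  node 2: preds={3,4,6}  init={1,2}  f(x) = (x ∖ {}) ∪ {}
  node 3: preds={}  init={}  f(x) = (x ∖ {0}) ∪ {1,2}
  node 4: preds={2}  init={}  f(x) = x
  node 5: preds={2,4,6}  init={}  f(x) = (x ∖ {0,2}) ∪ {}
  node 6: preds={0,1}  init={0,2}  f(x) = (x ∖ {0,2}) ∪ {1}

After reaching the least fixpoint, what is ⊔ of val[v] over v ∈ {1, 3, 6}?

Iteration log — 10 steps:
  step 1. node 0  ⊔preds={}  new={0,1,2}  old={2}  +wl: 
  step 2. node 1  ⊔preds={0,2}  new={2}  old={}  +wl: 
  step 3. node 2  ⊔preds={0,2}  new={0,1,2}  old={1,2}  +wl: 
  step 4. node 3  ⊔preds={}  new={1,2}  old={}  +wl: 2
  step 5. node 4  ⊔preds={0,1,2}  new={0,1,2}  old={}  +wl: 
  step 6. node 5  ⊔preds={0,1,2}  new={1}  old={}  +wl: 
  step 7. node 6  ⊔preds={0,1,2}  new={0,1,2}  old={0,2}  +wl: 1,5
  step 8. node 2  ⊔preds={0,1,2}  new={0,1,2}  stable
  step 9. node 1  ⊔preds={0,1,2}  new={2}  stable
  step 10. node 5  ⊔preds={0,1,2}  new={1}  stable

Least fixpoint reached:
  node 0: {0,1,2}
  node 1: {2}
  node 2: {0,1,2}
  node 3: {1,2}
  node 4: {0,1,2}
  node 5: {1}
  node 6: {0,1,2}

{0,1,2}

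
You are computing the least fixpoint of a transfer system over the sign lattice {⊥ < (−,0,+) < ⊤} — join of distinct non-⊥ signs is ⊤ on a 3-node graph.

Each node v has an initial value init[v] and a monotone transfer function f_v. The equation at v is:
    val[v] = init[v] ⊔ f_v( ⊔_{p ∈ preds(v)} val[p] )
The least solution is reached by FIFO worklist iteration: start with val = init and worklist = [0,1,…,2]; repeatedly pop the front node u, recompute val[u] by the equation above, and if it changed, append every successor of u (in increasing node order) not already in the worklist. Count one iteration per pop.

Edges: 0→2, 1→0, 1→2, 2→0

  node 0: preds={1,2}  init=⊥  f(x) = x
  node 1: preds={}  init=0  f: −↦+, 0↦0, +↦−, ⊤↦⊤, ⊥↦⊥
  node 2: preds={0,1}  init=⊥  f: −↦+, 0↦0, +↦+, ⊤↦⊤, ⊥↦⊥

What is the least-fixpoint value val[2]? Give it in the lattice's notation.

Worklist (4 pops):
  #1 pop 0: in=0 → 0 (was ⊥); enqueue []
  #2 pop 1: in=⊥ → 0 (no change)
  #3 pop 2: in=0 → 0 (was ⊥); enqueue [0]
  #4 pop 0: in=0 → 0 (no change)

Fixpoint:
  val[0] = 0
  val[1] = 0
  val[2] = 0

0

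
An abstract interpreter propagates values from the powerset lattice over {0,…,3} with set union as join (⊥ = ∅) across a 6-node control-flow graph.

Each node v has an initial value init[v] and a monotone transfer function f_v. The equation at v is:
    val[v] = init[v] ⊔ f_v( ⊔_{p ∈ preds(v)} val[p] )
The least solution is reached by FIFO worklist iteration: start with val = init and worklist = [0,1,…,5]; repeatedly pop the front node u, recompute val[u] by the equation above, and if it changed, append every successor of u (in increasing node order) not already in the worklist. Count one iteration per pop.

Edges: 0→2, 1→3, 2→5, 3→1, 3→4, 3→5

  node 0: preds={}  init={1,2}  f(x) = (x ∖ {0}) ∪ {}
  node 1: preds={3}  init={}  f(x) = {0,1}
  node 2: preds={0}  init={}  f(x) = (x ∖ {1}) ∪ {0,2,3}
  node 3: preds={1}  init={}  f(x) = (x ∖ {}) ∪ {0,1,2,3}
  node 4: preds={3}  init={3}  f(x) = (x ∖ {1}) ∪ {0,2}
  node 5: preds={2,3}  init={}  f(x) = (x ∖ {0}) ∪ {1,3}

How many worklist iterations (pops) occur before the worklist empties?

7

Worklist (7 pops):
  #1 pop 0: in={} → {1,2} (no change)
  #2 pop 1: in={} → {0,1} (was {}); enqueue []
  #3 pop 2: in={1,2} → {0,2,3} (was {}); enqueue []
  #4 pop 3: in={0,1} → {0,1,2,3} (was {}); enqueue [1]
  #5 pop 4: in={0,1,2,3} → {0,2,3} (was {3}); enqueue []
  #6 pop 5: in={0,1,2,3} → {1,2,3} (was {}); enqueue []
  #7 pop 1: in={0,1,2,3} → {0,1} (no change)

Fixpoint:
  val[0] = {1,2}
  val[1] = {0,1}
  val[2] = {0,2,3}
  val[3] = {0,1,2,3}
  val[4] = {0,2,3}
  val[5] = {1,2,3}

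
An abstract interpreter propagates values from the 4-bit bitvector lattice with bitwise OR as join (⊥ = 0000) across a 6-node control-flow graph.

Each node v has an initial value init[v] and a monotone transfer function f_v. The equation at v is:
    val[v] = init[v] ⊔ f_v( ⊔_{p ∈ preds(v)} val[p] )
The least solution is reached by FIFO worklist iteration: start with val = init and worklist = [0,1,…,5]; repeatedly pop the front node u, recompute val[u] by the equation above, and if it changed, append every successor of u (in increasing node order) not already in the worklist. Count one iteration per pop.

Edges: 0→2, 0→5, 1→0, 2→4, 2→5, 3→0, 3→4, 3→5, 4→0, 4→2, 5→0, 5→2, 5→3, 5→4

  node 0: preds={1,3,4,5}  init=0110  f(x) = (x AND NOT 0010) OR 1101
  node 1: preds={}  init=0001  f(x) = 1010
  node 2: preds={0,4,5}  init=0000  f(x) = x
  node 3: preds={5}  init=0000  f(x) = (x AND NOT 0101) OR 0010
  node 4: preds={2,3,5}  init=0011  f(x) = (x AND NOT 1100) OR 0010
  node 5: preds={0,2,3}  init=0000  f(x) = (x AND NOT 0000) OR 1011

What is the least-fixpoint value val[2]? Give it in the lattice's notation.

1111

Trace (12 dequeues):
  [1] u=0 | in 0011 | out 1111 | prev 0110 | push {}
  [2] u=1 | in 0000 | out 1011 | prev 0001 | push {0}
  [3] u=2 | in 1111 | out 1111 | prev 0000 | push {}
  [4] u=3 | in 0000 | out 0010 | prev 0000 | push {}
  [5] u=4 | in 1111 | out 0011 | ==
  [6] u=5 | in 1111 | out 1111 | prev 0000 | push {2,3,4}
  [7] u=0 | in 1111 | out 1111 | ==
  [8] u=2 | in 1111 | out 1111 | ==
  [9] u=3 | in 1111 | out 1010 | prev 0010 | push {0,5}
  [10] u=4 | in 1111 | out 0011 | ==
  [11] u=0 | in 1111 | out 1111 | ==
  [12] u=5 | in 1111 | out 1111 | ==

Converged values:
  [0] 1111
  [1] 1011
  [2] 1111
  [3] 1010
  [4] 0011
  [5] 1111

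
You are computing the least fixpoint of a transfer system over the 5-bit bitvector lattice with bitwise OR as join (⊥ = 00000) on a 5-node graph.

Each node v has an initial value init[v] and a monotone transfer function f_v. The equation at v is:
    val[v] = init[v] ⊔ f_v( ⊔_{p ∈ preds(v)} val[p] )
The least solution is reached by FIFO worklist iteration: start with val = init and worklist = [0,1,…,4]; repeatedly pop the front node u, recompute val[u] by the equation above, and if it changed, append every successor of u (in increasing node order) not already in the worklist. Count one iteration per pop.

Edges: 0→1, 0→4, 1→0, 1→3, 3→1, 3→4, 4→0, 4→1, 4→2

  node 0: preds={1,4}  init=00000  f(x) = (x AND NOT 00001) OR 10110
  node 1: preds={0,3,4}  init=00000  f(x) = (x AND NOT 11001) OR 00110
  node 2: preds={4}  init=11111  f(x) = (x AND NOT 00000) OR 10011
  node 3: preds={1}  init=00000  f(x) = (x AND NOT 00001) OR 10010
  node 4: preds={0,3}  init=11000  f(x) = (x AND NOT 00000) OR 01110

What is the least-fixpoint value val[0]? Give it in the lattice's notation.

11110

Iteration log — 8 steps:
  step 1. node 0  ⊔preds=11000  new=11110  old=00000  +wl: 
  step 2. node 1  ⊔preds=11110  new=00110  old=00000  +wl: 0
  step 3. node 2  ⊔preds=11000  new=11111  stable
  step 4. node 3  ⊔preds=00110  new=10110  old=00000  +wl: 1
  step 5. node 4  ⊔preds=11110  new=11110  old=11000  +wl: 2
  step 6. node 0  ⊔preds=11110  new=11110  stable
  step 7. node 1  ⊔preds=11110  new=00110  stable
  step 8. node 2  ⊔preds=11110  new=11111  stable

Least fixpoint reached:
  node 0: 11110
  node 1: 00110
  node 2: 11111
  node 3: 10110
  node 4: 11110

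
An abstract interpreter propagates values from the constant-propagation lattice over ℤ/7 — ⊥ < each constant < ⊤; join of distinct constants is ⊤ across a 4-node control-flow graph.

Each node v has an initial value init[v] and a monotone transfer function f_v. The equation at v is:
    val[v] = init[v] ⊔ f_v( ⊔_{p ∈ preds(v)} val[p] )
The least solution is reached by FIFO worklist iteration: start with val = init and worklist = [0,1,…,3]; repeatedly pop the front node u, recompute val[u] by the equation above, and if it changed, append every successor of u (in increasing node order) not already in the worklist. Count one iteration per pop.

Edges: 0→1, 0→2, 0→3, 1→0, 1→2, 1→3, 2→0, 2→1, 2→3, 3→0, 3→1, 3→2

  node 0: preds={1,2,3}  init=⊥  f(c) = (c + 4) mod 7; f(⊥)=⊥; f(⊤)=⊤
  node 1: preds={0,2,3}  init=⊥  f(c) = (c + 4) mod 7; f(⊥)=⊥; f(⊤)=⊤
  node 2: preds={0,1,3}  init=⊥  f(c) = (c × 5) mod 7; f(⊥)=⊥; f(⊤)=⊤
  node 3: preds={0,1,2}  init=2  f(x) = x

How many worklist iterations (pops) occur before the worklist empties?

8

Worklist (8 pops):
  #1 pop 0: in=2 → 6 (was ⊥); enqueue []
  #2 pop 1: in=⊤ → ⊤ (was ⊥); enqueue [0]
  #3 pop 2: in=⊤ → ⊤ (was ⊥); enqueue [1]
  #4 pop 3: in=⊤ → ⊤ (was 2); enqueue [2]
  #5 pop 0: in=⊤ → ⊤ (was 6); enqueue [3]
  #6 pop 1: in=⊤ → ⊤ (no change)
  #7 pop 2: in=⊤ → ⊤ (no change)
  #8 pop 3: in=⊤ → ⊤ (no change)

Fixpoint:
  val[0] = ⊤
  val[1] = ⊤
  val[2] = ⊤
  val[3] = ⊤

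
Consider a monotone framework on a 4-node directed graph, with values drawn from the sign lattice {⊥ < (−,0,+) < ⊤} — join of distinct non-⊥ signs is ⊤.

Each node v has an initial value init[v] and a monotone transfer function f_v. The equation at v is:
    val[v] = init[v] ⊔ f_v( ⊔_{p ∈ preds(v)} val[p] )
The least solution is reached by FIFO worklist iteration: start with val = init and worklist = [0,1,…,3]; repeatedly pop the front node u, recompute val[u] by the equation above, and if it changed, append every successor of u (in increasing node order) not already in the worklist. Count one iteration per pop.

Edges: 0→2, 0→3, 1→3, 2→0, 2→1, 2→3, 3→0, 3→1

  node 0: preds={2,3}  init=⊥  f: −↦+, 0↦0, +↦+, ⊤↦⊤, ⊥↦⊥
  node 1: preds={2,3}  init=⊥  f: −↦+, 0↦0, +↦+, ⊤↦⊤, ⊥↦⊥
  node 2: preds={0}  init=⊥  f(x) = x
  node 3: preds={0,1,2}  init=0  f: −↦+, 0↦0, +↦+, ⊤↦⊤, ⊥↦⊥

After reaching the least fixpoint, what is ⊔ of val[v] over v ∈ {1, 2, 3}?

0

Trace (6 dequeues):
  [1] u=0 | in 0 | out 0 | prev ⊥ | push {}
  [2] u=1 | in 0 | out 0 | prev ⊥ | push {}
  [3] u=2 | in 0 | out 0 | prev ⊥ | push {0,1}
  [4] u=3 | in 0 | out 0 | ==
  [5] u=0 | in 0 | out 0 | ==
  [6] u=1 | in 0 | out 0 | ==

Converged values:
  [0] 0
  [1] 0
  [2] 0
  [3] 0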